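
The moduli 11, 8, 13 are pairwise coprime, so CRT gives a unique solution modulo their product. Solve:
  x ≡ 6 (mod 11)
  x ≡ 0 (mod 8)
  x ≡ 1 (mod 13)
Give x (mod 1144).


Moduli 11, 8, 13 are pairwise coprime; by CRT there is a unique solution modulo M = 11 · 8 · 13 = 1144.
Solve pairwise, accumulating the modulus:
  Start with x ≡ 6 (mod 11).
  Combine with x ≡ 0 (mod 8): since gcd(11, 8) = 1, we get a unique residue mod 88.
    Write x = 6 + 11·t and substitute into x ≡ 0 (mod 8): 11·t ≡ 0 − 6 = -6 (mod 8).
    Reduce coefficients mod 8: 3·t ≡ 2 (mod 8).
    The inverse of 3 mod 8 is 3 (since 3·3 = 9 = 1·8 + 1), so t ≡ 3·2 = 6 ≡ 6 (mod 8).
    Then x = 6 + 11·6 = 72, valid modulo lcm(11, 8) = 88: x ≡ 72 (mod 88).
  Combine with x ≡ 1 (mod 13): since gcd(88, 13) = 1, we get a unique residue mod 1144.
    Write x = 72 + 88·t and substitute into x ≡ 1 (mod 13): 88·t ≡ 1 − 72 = -71 (mod 13).
    Reduce coefficients mod 13: 10·t ≡ 7 (mod 13).
    The inverse of 10 mod 13 is 4 (since 10·4 = 40 = 3·13 + 1), so t ≡ 4·7 = 28 ≡ 2 (mod 13).
    Then x = 72 + 88·2 = 248, valid modulo lcm(88, 13) = 1144: x ≡ 248 (mod 1144).
Verify: 248 mod 11 = 6 ✓, 248 mod 8 = 0 ✓, 248 mod 13 = 1 ✓.

x ≡ 248 (mod 1144).


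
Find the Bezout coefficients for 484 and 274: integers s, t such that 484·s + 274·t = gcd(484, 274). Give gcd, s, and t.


Euclidean algorithm on (484, 274) — divide until remainder is 0:
  484 = 1 · 274 + 210
  274 = 1 · 210 + 64
  210 = 3 · 64 + 18
  64 = 3 · 18 + 10
  18 = 1 · 10 + 8
  10 = 1 · 8 + 2
  8 = 4 · 2 + 0
gcd(484, 274) = 2.
Track Bezout coefficients alongside the remainders: start with r₀ = 484 = a·1 + b·0 (s = 1, t = 0) and r₁ = 274 = a·0 + b·1 (s = 0, t = 1); each new remainder r_{k+1} = r_{k-1} − q_k·r_k inherits s_{k+1} = s_{k-1} − q_k·s_k, t_{k+1} = t_{k-1} − q_k·t_k, so r_k = a·s_k + b·t_k at every step:
  q = 1: r = 210, s = 1 − 1·0 = 1, t = 0 − 1·1 = -1  (check: 484·1 + 274·(-1) = 210)
  q = 1: r = 64, s = 0 − 1·1 = -1, t = 1 − 1·(-1) = 2  (check: 484·(-1) + 274·2 = 64)
  q = 3: r = 18, s = 1 − 3·(-1) = 4, t = -1 − 3·2 = -7  (check: 484·4 + 274·(-7) = 18)
  q = 3: r = 10, s = -1 − 3·4 = -13, t = 2 − 3·(-7) = 23  (check: 484·(-13) + 274·23 = 10)
  q = 1: r = 8, s = 4 − 1·(-13) = 17, t = -7 − 1·23 = -30  (check: 484·17 + 274·(-30) = 8)
  q = 1: r = 2, s = -13 − 1·17 = -30, t = 23 − 1·(-30) = 53  (check: 484·(-30) + 274·53 = 2)
The row with r = 2 (the gcd) gives the Bezout coefficients s = -30, t = 53.
Result: 484 · (-30) + 274 · (53) = 2.

gcd(484, 274) = 2; s = -30, t = 53 (check: 484·(-30) + 274·53 = 2).


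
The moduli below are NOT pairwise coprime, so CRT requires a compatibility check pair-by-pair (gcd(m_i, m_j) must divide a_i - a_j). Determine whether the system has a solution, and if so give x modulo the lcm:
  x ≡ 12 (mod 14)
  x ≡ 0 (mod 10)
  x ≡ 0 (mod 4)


Moduli 14, 10, 4 are not pairwise coprime, so CRT works modulo lcm(m_i) when all pairwise compatibility conditions hold.
Pairwise compatibility: gcd(m_i, m_j) must divide a_i - a_j for every pair.
Merge one congruence at a time:
  Start: x ≡ 12 (mod 14).
  Combine with x ≡ 0 (mod 10): gcd(14, 10) = 2; 0 - 12 = -12, which IS divisible by 2, so compatible.
    Write x = 12 + 14·t and substitute into x ≡ 0 (mod 10): 14·t ≡ 0 − 12 = -12 (mod 10).
    Divide the congruence (and modulus) by g = 2: 7·t ≡ -6 (mod 5).
    Reduce coefficients mod 5: 2·t ≡ 4 (mod 5).
    The inverse of 2 mod 5 is 3 (since 2·3 = 6 = 1·5 + 1), so t ≡ 3·4 = 12 ≡ 2 (mod 5).
    Then x = 12 + 14·2 = 40, valid modulo lcm(14, 10) = 70: x ≡ 40 (mod 70).
  Combine with x ≡ 0 (mod 4): gcd(70, 4) = 2; 0 - 40 = -40, which IS divisible by 2, so compatible.
    Write x = 40 + 70·t and substitute into x ≡ 0 (mod 4): 70·t ≡ 0 − 40 = -40 (mod 4).
    Divide the congruence (and modulus) by g = 2: 35·t ≡ -20 (mod 2).
    Reduce coefficients mod 2: 1·t ≡ 0 (mod 2).
    So t ≡ 0 (mod 2).
    Then x = 40 + 70·0 = 40, valid modulo lcm(70, 4) = 140: x ≡ 40 (mod 140).
Verify: 40 mod 14 = 12, 40 mod 10 = 0, 40 mod 4 = 0.

x ≡ 40 (mod 140).


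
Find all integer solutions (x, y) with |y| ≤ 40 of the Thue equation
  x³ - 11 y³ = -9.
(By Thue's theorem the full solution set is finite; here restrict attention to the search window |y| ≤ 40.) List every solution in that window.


The equation is x³ - 11y³ = -9. For fixed y, x³ = 11·y³ − 9, so a solution requires the RHS to be a perfect cube.
Strategy: iterate y from -40 to 40, compute RHS = 11·y³ − 9, and check whether it is a (positive or negative) perfect cube.
Check small values of y:
  y = 0: RHS = -9 is not a perfect cube.
  y = 1: RHS = 2 is not a perfect cube.
  y = -1: RHS = -20 is not a perfect cube.
  y = 2: RHS = 79 is not a perfect cube.
  y = -2: RHS = -97 is not a perfect cube.
  y = 3: RHS = 288 is not a perfect cube.
  y = -3: RHS = -306 is not a perfect cube.
Continuing the search up to |y| = 40 finds no solutions either.
No (x, y) in the scanned range satisfies the equation.

No integer solutions with |y| ≤ 40.


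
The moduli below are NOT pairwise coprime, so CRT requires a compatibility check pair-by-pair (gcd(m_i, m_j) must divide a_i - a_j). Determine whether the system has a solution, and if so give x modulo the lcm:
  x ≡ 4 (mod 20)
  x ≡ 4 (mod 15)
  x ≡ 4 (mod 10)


Moduli 20, 15, 10 are not pairwise coprime, so CRT works modulo lcm(m_i) when all pairwise compatibility conditions hold.
Pairwise compatibility: gcd(m_i, m_j) must divide a_i - a_j for every pair.
Merge one congruence at a time:
  Start: x ≡ 4 (mod 20).
  Combine with x ≡ 4 (mod 15): gcd(20, 15) = 5; 4 - 4 = 0, which IS divisible by 5, so compatible.
    Write x = 4 + 20·t and substitute into x ≡ 4 (mod 15): 20·t ≡ 4 − 4 = 0 (mod 15).
    Divide the congruence (and modulus) by g = 5: 4·t ≡ 0 (mod 3).
    Reduce coefficients mod 3: 1·t ≡ 0 (mod 3).
    So t ≡ 0 (mod 3).
    Then x = 4 + 20·0 = 4, valid modulo lcm(20, 15) = 60: x ≡ 4 (mod 60).
  Combine with x ≡ 4 (mod 10): gcd(60, 10) = 10; 4 - 4 = 0, which IS divisible by 10, so compatible.
    Write x = 4 + 60·t and substitute into x ≡ 4 (mod 10): 60·t ≡ 4 − 4 = 0 (mod 10).
    Divide the congruence (and modulus) by g = 10: 6·t ≡ 0 (mod 1).
    Modulo 1 every t works; take t = 0.
    Then x = 4 + 60·0 = 4, valid modulo lcm(60, 10) = 60: x ≡ 4 (mod 60).
Verify: 4 mod 20 = 4, 4 mod 15 = 4, 4 mod 10 = 4.

x ≡ 4 (mod 60).


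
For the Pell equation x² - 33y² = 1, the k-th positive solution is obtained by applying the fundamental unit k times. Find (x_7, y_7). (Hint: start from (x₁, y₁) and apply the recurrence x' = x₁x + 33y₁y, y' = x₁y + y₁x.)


Step 1: Find the fundamental solution (x₁, y₁) of x² - 33y² = 1.
  Expand √33 as a continued fraction. a₀ = ⌊√33⌋ = 5; iterate m_{k+1} = d_k·a_k − m_k, d_{k+1} = (33 − m_{k+1}²)/d_k, a_{k+1} = ⌊(a₀ + m_{k+1})/d_{k+1}⌋ (starting m₀ = 0, d₀ = 1), with convergents p_k = a_k·p_{k-1} + p_{k-2}, q_k = a_k·q_{k-1} + q_{k-2} (p₋₁ = 1, q₋₁ = 0):
  k = 0: a₀ = 5; p₀/q₀ = 5/1; p₀² − 33·q₀² = 25 − 33 = -8.
  k = 1: m = 5, d = 8, a = ⌊(5 + 5)/8⌋ = 1; p/q = (1·5 + 1)/(1·1 + 0) = 6/1; p² − 33·q² = 36 − 33 = 3.
  k = 2: m = 3, d = 3, a = ⌊(5 + 3)/3⌋ = 2; p/q = (2·6 + 5)/(2·1 + 1) = 17/3; p² − 33·q² = 289 − 297 = -8.
  k = 3: m = 3, d = 8, a = ⌊(5 + 3)/8⌋ = 1; p/q = (1·17 + 6)/(1·3 + 1) = 23/4; p² − 33·q² = 529 − 528 = 1.
  The first convergent with p² − 33·q² = 1 gives the fundamental solution (x₁, y₁) = (23, 4).
Step 2: Apply the recurrence (x_{n+1}, y_{n+1}) = (x₁x_n + 33y₁y_n, x₁y_n + y₁x_n) repeatedly.
  From (x_1, y_1) = (23, 4): x_2 = 23·23 + 33·4·4 = 1057; y_2 = 23·4 + 4·23 = 184.
  From (x_2, y_2) = (1057, 184): x_3 = 23·1057 + 33·4·184 = 48599; y_3 = 23·184 + 4·1057 = 8460.
  From (x_3, y_3) = (48599, 8460): x_4 = 23·48599 + 33·4·8460 = 2234497; y_4 = 23·8460 + 4·48599 = 388976.
  From (x_4, y_4) = (2234497, 388976): x_5 = 23·2234497 + 33·4·388976 = 102738263; y_5 = 23·388976 + 4·2234497 = 17884436.
  From (x_5, y_5) = (102738263, 17884436): x_6 = 23·102738263 + 33·4·17884436 = 4723725601; y_6 = 23·17884436 + 4·102738263 = 822295080.
  From (x_6, y_6) = (4723725601, 822295080): x_7 = 23·4723725601 + 33·4·822295080 = 217188639383; y_7 = 23·822295080 + 4·4723725601 = 37807689244.
Step 3: Verify x_7² - 33·y_7² = 47170905077038818620689 - 47170905077038818620688 = 1 (should be 1). ✓

(x_1, y_1) = (23, 4); (x_7, y_7) = (217188639383, 37807689244).


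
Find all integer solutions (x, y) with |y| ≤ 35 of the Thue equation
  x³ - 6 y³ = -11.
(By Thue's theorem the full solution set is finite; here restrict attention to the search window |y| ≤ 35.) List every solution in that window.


The equation is x³ - 6y³ = -11. For fixed y, x³ = 6·y³ − 11, so a solution requires the RHS to be a perfect cube.
Strategy: iterate y from -35 to 35, compute RHS = 6·y³ − 11, and check whether it is a (positive or negative) perfect cube.
Check small values of y:
  y = 0: RHS = -11 is not a perfect cube.
  y = 1: RHS = -5 is not a perfect cube.
  y = -1: RHS = -17 is not a perfect cube.
  y = 2: RHS = 37 is not a perfect cube.
  y = -2: RHS = -59 is not a perfect cube.
  y = 3: RHS = 151 is not a perfect cube.
  y = -3: RHS = -173 is not a perfect cube.
Continuing the search up to |y| = 35 finds no solutions either.
No (x, y) in the scanned range satisfies the equation.

No integer solutions with |y| ≤ 35.


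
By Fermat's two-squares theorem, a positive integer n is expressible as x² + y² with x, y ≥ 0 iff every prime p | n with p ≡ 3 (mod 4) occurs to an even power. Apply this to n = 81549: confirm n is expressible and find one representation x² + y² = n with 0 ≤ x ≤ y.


Step 1: Factor n = 81549 = 3^2 · 13 · 17 · 41.
Step 2: Check the mod-4 condition on each prime factor: 3 ≡ 3 (mod 4), exponent 2 (must be even); 13 ≡ 1 (mod 4), exponent 1; 17 ≡ 1 (mod 4), exponent 1; 41 ≡ 1 (mod 4), exponent 1.
All primes ≡ 3 (mod 4) appear to even exponent (or don't appear), so by the two-squares theorem n IS expressible as a sum of two squares.
Step 3: Build a representation. Group n = k² · m with k = 3 and m = 13 · 17 · 41 = 9061 (a product of primes ≡ 1 (mod 4)); a representation of m scales to one of n via (k·x)² + (k·y)² = k²(x² + y²). Each prime p ≡ 1 (mod 4) is itself a sum of two squares; find a² by testing p − a² for a perfect square:
  13: 13 − 1² = 12, 13 − 2² = 9 = 3² ⇒ 13 = 2² + 3².
  17: 17 − 1² = 16 = 4² ⇒ 17 = 1² + 4².
  41: 41 − 1² = 40, 41 − 2² = 37, 41 − 3² = 32, 41 − 4² = 25 = 5² ⇒ 41 = 4² + 5².
  Combine using the Brahmagupta–Fibonacci identity (a² + b²)(c² + d²) = (ac − bd)² + (ad + bc)² = (ac + bd)² + (ad − bc)²:
  13 · 17 = 221: from (2² + 3²)(1² + 4²), take (2·1 − 3·4, 2·4 + 3·1) = (2 − 12, 8 + 3) = (-10, 11); dropping signs (only squares matter) gives (10, 11); check 10² + 11² = 100 + 121 = 221 ✓.
  221 · 41 = 9061: from (10² + 11²)(4² + 5²), take (10·4 − 11·5, 10·5 + 11·4) = (40 − 55, 50 + 44) = (-15, 94); dropping signs (only squares matter) gives (15, 94); check 15² + 94² = 225 + 8836 = 9061 ✓.
  Scale by k = 3: (3·15, 3·94) = (45, 282).
Step 4: Order so x ≤ y and verify: 45² + 282² = 2025 + 79524 = 81549 = n. ✓

n = 81549 = 45² + 282² (one valid representation with x ≤ y).


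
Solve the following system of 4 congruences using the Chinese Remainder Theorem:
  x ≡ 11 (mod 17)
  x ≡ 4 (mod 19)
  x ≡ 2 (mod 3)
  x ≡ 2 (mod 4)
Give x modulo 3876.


Product of moduli M = 17 · 19 · 3 · 4 = 3876.
Merge one congruence at a time:
  Start: x ≡ 11 (mod 17).
  Combine with x ≡ 4 (mod 19); new modulus lcm = 323.
    Write x = 11 + 17·t and substitute into x ≡ 4 (mod 19): 17·t ≡ 4 − 11 = -7 (mod 19).
    Reduce coefficients mod 19: 17·t ≡ 12 (mod 19).
    The inverse of 17 mod 19 is 9 (since 17·9 = 153 = 8·19 + 1), so t ≡ 9·12 = 108 ≡ 13 (mod 19).
    Then x = 11 + 17·13 = 232, valid modulo lcm(17, 19) = 323: x ≡ 232 (mod 323).
  Combine with x ≡ 2 (mod 3); new modulus lcm = 969.
    Write x = 232 + 323·t and substitute into x ≡ 2 (mod 3): 323·t ≡ 2 − 232 = -230 (mod 3).
    Reduce coefficients mod 3: 2·t ≡ 1 (mod 3).
    The inverse of 2 mod 3 is 2 (since 2·2 = 4 = 1·3 + 1), so t ≡ 2·1 = 2 ≡ 2 (mod 3).
    Then x = 232 + 323·2 = 878, valid modulo lcm(323, 3) = 969: x ≡ 878 (mod 969).
  Combine with x ≡ 2 (mod 4); new modulus lcm = 3876.
    Write x = 878 + 969·t and substitute into x ≡ 2 (mod 4): 969·t ≡ 2 − 878 = -876 (mod 4).
    Reduce coefficients mod 4: 1·t ≡ 0 (mod 4).
    So t ≡ 0 (mod 4).
    Then x = 878 + 969·0 = 878, valid modulo lcm(969, 4) = 3876: x ≡ 878 (mod 3876).
Verify against each original: 878 mod 17 = 11, 878 mod 19 = 4, 878 mod 3 = 2, 878 mod 4 = 2.

x ≡ 878 (mod 3876).


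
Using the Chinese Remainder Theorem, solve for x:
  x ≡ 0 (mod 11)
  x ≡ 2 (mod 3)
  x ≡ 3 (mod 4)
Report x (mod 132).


Moduli 11, 3, 4 are pairwise coprime; by CRT there is a unique solution modulo M = 11 · 3 · 4 = 132.
Solve pairwise, accumulating the modulus:
  Start with x ≡ 0 (mod 11).
  Combine with x ≡ 2 (mod 3): since gcd(11, 3) = 1, we get a unique residue mod 33.
    Write x = 0 + 11·t and substitute into x ≡ 2 (mod 3): 11·t ≡ 2 − 0 = 2 (mod 3).
    Reduce coefficients mod 3: 2·t ≡ 2 (mod 3).
    The inverse of 2 mod 3 is 2 (since 2·2 = 4 = 1·3 + 1), so t ≡ 2·2 = 4 ≡ 1 (mod 3).
    Then x = 0 + 11·1 = 11, valid modulo lcm(11, 3) = 33: x ≡ 11 (mod 33).
  Combine with x ≡ 3 (mod 4): since gcd(33, 4) = 1, we get a unique residue mod 132.
    Write x = 11 + 33·t and substitute into x ≡ 3 (mod 4): 33·t ≡ 3 − 11 = -8 (mod 4).
    Reduce coefficients mod 4: 1·t ≡ 0 (mod 4).
    So t ≡ 0 (mod 4).
    Then x = 11 + 33·0 = 11, valid modulo lcm(33, 4) = 132: x ≡ 11 (mod 132).
Verify: 11 mod 11 = 0 ✓, 11 mod 3 = 2 ✓, 11 mod 4 = 3 ✓.

x ≡ 11 (mod 132).


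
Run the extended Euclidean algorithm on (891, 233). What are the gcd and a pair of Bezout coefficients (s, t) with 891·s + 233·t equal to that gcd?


Euclidean algorithm on (891, 233) — divide until remainder is 0:
  891 = 3 · 233 + 192
  233 = 1 · 192 + 41
  192 = 4 · 41 + 28
  41 = 1 · 28 + 13
  28 = 2 · 13 + 2
  13 = 6 · 2 + 1
  2 = 2 · 1 + 0
gcd(891, 233) = 1.
Track Bezout coefficients alongside the remainders: start with r₀ = 891 = a·1 + b·0 (s = 1, t = 0) and r₁ = 233 = a·0 + b·1 (s = 0, t = 1); each new remainder r_{k+1} = r_{k-1} − q_k·r_k inherits s_{k+1} = s_{k-1} − q_k·s_k, t_{k+1} = t_{k-1} − q_k·t_k, so r_k = a·s_k + b·t_k at every step:
  q = 3: r = 192, s = 1 − 3·0 = 1, t = 0 − 3·1 = -3  (check: 891·1 + 233·(-3) = 192)
  q = 1: r = 41, s = 0 − 1·1 = -1, t = 1 − 1·(-3) = 4  (check: 891·(-1) + 233·4 = 41)
  q = 4: r = 28, s = 1 − 4·(-1) = 5, t = -3 − 4·4 = -19  (check: 891·5 + 233·(-19) = 28)
  q = 1: r = 13, s = -1 − 1·5 = -6, t = 4 − 1·(-19) = 23  (check: 891·(-6) + 233·23 = 13)
  q = 2: r = 2, s = 5 − 2·(-6) = 17, t = -19 − 2·23 = -65  (check: 891·17 + 233·(-65) = 2)
  q = 6: r = 1, s = -6 − 6·17 = -108, t = 23 − 6·(-65) = 413  (check: 891·(-108) + 233·413 = 1)
The row with r = 1 (the gcd) gives the Bezout coefficients s = -108, t = 413.
Result: 891 · (-108) + 233 · (413) = 1.

gcd(891, 233) = 1; s = -108, t = 413 (check: 891·(-108) + 233·413 = 1).


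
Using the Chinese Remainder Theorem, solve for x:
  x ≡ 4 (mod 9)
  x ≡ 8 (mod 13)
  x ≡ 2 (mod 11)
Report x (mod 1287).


Moduli 9, 13, 11 are pairwise coprime; by CRT there is a unique solution modulo M = 9 · 13 · 11 = 1287.
Solve pairwise, accumulating the modulus:
  Start with x ≡ 4 (mod 9).
  Combine with x ≡ 8 (mod 13): since gcd(9, 13) = 1, we get a unique residue mod 117.
    Write x = 4 + 9·t and substitute into x ≡ 8 (mod 13): 9·t ≡ 8 − 4 = 4 (mod 13).
    The inverse of 9 mod 13 is 3 (since 9·3 = 27 = 2·13 + 1), so t ≡ 3·4 = 12 ≡ 12 (mod 13).
    Then x = 4 + 9·12 = 112, valid modulo lcm(9, 13) = 117: x ≡ 112 (mod 117).
  Combine with x ≡ 2 (mod 11): since gcd(117, 11) = 1, we get a unique residue mod 1287.
    Write x = 112 + 117·t and substitute into x ≡ 2 (mod 11): 117·t ≡ 2 − 112 = -110 (mod 11).
    Reduce coefficients mod 11: 7·t ≡ 0 (mod 11).
    The inverse of 7 mod 11 is 8 (since 7·8 = 56 = 5·11 + 1), so t ≡ 8·0 = 0 ≡ 0 (mod 11).
    Then x = 112 + 117·0 = 112, valid modulo lcm(117, 11) = 1287: x ≡ 112 (mod 1287).
Verify: 112 mod 9 = 4 ✓, 112 mod 13 = 8 ✓, 112 mod 11 = 2 ✓.

x ≡ 112 (mod 1287).


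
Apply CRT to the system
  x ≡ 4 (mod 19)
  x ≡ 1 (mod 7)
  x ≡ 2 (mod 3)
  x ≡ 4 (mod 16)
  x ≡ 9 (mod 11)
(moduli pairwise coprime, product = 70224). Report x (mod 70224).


Product of moduli M = 19 · 7 · 3 · 16 · 11 = 70224.
Merge one congruence at a time:
  Start: x ≡ 4 (mod 19).
  Combine with x ≡ 1 (mod 7); new modulus lcm = 133.
    Write x = 4 + 19·t and substitute into x ≡ 1 (mod 7): 19·t ≡ 1 − 4 = -3 (mod 7).
    Reduce coefficients mod 7: 5·t ≡ 4 (mod 7).
    The inverse of 5 mod 7 is 3 (since 5·3 = 15 = 2·7 + 1), so t ≡ 3·4 = 12 ≡ 5 (mod 7).
    Then x = 4 + 19·5 = 99, valid modulo lcm(19, 7) = 133: x ≡ 99 (mod 133).
  Combine with x ≡ 2 (mod 3); new modulus lcm = 399.
    Write x = 99 + 133·t and substitute into x ≡ 2 (mod 3): 133·t ≡ 2 − 99 = -97 (mod 3).
    Reduce coefficients mod 3: 1·t ≡ 2 (mod 3).
    So t ≡ 2 (mod 3).
    Then x = 99 + 133·2 = 365, valid modulo lcm(133, 3) = 399: x ≡ 365 (mod 399).
  Combine with x ≡ 4 (mod 16); new modulus lcm = 6384.
    Write x = 365 + 399·t and substitute into x ≡ 4 (mod 16): 399·t ≡ 4 − 365 = -361 (mod 16).
    Reduce coefficients mod 16: 15·t ≡ 7 (mod 16).
    The inverse of 15 mod 16 is 15 (since 15·15 = 225 = 14·16 + 1), so t ≡ 15·7 = 105 ≡ 9 (mod 16).
    Then x = 365 + 399·9 = 3956, valid modulo lcm(399, 16) = 6384: x ≡ 3956 (mod 6384).
  Combine with x ≡ 9 (mod 11); new modulus lcm = 70224.
    Write x = 3956 + 6384·t and substitute into x ≡ 9 (mod 11): 6384·t ≡ 9 − 3956 = -3947 (mod 11).
    Reduce coefficients mod 11: 4·t ≡ 2 (mod 11).
    The inverse of 4 mod 11 is 3 (since 4·3 = 12 = 1·11 + 1), so t ≡ 3·2 = 6 ≡ 6 (mod 11).
    Then x = 3956 + 6384·6 = 42260, valid modulo lcm(6384, 11) = 70224: x ≡ 42260 (mod 70224).
Verify against each original: 42260 mod 19 = 4, 42260 mod 7 = 1, 42260 mod 3 = 2, 42260 mod 16 = 4, 42260 mod 11 = 9.

x ≡ 42260 (mod 70224).


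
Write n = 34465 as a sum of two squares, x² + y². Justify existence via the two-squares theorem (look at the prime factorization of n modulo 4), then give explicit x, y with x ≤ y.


Step 1: Factor n = 34465 = 5 · 61 · 113.
Step 2: Check the mod-4 condition on each prime factor: 5 ≡ 1 (mod 4), exponent 1; 61 ≡ 1 (mod 4), exponent 1; 113 ≡ 1 (mod 4), exponent 1.
All primes ≡ 3 (mod 4) appear to even exponent (or don't appear), so by the two-squares theorem n IS expressible as a sum of two squares.
Step 3: Build a representation. Here n = 5 · 61 · 113 is a product of primes ≡ 1 (mod 4). Each prime p ≡ 1 (mod 4) is itself a sum of two squares; find a² by testing p − a² for a perfect square:
  5: 5 − 1² = 4 = 2² ⇒ 5 = 1² + 2².
  61: 61 − 1² = 60, 61 − 2² = 57, 61 − 3² = 52, 61 − 4² = 45, 61 − 5² = 36 = 6² ⇒ 61 = 5² + 6².
  113: 113 − 1² = 112, 113 − 2² = 109, 113 − 3² = 104, 113 − 4² = 97, 113 − 5² = 88, 113 − 6² = 77, 113 − 7² = 64 = 8² ⇒ 113 = 7² + 8².
  Combine using the Brahmagupta–Fibonacci identity (a² + b²)(c² + d²) = (ac − bd)² + (ad + bc)² = (ac + bd)² + (ad − bc)²:
  5 · 61 = 305: from (1² + 2²)(5² + 6²), take (1·5 − 2·6, 1·6 + 2·5) = (5 − 12, 6 + 10) = (-7, 16); dropping signs (only squares matter) gives (7, 16); check 7² + 16² = 49 + 256 = 305 ✓.
  305 · 113 = 34465: from (7² + 16²)(7² + 8²), take (7·7 − 16·8, 7·8 + 16·7) = (49 − 128, 56 + 112) = (-79, 168); dropping signs (only squares matter) gives (79, 168); check 79² + 168² = 6241 + 28224 = 34465 ✓.
Step 4: Order so x ≤ y and verify: 79² + 168² = 6241 + 28224 = 34465 = n. ✓

n = 34465 = 79² + 168² (one valid representation with x ≤ y).


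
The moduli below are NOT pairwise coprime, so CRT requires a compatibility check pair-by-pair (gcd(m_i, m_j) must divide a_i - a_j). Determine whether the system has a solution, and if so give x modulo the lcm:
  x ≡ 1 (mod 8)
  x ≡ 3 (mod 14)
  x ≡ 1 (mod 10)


Moduli 8, 14, 10 are not pairwise coprime, so CRT works modulo lcm(m_i) when all pairwise compatibility conditions hold.
Pairwise compatibility: gcd(m_i, m_j) must divide a_i - a_j for every pair.
Merge one congruence at a time:
  Start: x ≡ 1 (mod 8).
  Combine with x ≡ 3 (mod 14): gcd(8, 14) = 2; 3 - 1 = 2, which IS divisible by 2, so compatible.
    Write x = 1 + 8·t and substitute into x ≡ 3 (mod 14): 8·t ≡ 3 − 1 = 2 (mod 14).
    Divide the congruence (and modulus) by g = 2: 4·t ≡ 1 (mod 7).
    The inverse of 4 mod 7 is 2 (since 4·2 = 8 = 1·7 + 1), so t ≡ 2·1 = 2 ≡ 2 (mod 7).
    Then x = 1 + 8·2 = 17, valid modulo lcm(8, 14) = 56: x ≡ 17 (mod 56).
  Combine with x ≡ 1 (mod 10): gcd(56, 10) = 2; 1 - 17 = -16, which IS divisible by 2, so compatible.
    Write x = 17 + 56·t and substitute into x ≡ 1 (mod 10): 56·t ≡ 1 − 17 = -16 (mod 10).
    Divide the congruence (and modulus) by g = 2: 28·t ≡ -8 (mod 5).
    Reduce coefficients mod 5: 3·t ≡ 2 (mod 5).
    The inverse of 3 mod 5 is 2 (since 3·2 = 6 = 1·5 + 1), so t ≡ 2·2 = 4 ≡ 4 (mod 5).
    Then x = 17 + 56·4 = 241, valid modulo lcm(56, 10) = 280: x ≡ 241 (mod 280).
Verify: 241 mod 8 = 1, 241 mod 14 = 3, 241 mod 10 = 1.

x ≡ 241 (mod 280).


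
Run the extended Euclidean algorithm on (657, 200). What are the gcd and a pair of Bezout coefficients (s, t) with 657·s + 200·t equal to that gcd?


Euclidean algorithm on (657, 200) — divide until remainder is 0:
  657 = 3 · 200 + 57
  200 = 3 · 57 + 29
  57 = 1 · 29 + 28
  29 = 1 · 28 + 1
  28 = 28 · 1 + 0
gcd(657, 200) = 1.
Track Bezout coefficients alongside the remainders: start with r₀ = 657 = a·1 + b·0 (s = 1, t = 0) and r₁ = 200 = a·0 + b·1 (s = 0, t = 1); each new remainder r_{k+1} = r_{k-1} − q_k·r_k inherits s_{k+1} = s_{k-1} − q_k·s_k, t_{k+1} = t_{k-1} − q_k·t_k, so r_k = a·s_k + b·t_k at every step:
  q = 3: r = 57, s = 1 − 3·0 = 1, t = 0 − 3·1 = -3  (check: 657·1 + 200·(-3) = 57)
  q = 3: r = 29, s = 0 − 3·1 = -3, t = 1 − 3·(-3) = 10  (check: 657·(-3) + 200·10 = 29)
  q = 1: r = 28, s = 1 − 1·(-3) = 4, t = -3 − 1·10 = -13  (check: 657·4 + 200·(-13) = 28)
  q = 1: r = 1, s = -3 − 1·4 = -7, t = 10 − 1·(-13) = 23  (check: 657·(-7) + 200·23 = 1)
The row with r = 1 (the gcd) gives the Bezout coefficients s = -7, t = 23.
Result: 657 · (-7) + 200 · (23) = 1.

gcd(657, 200) = 1; s = -7, t = 23 (check: 657·(-7) + 200·23 = 1).


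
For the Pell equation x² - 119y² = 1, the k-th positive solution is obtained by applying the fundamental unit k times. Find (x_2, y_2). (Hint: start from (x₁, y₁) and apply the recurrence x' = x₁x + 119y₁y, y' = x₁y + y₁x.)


Step 1: Find the fundamental solution (x₁, y₁) of x² - 119y² = 1.
  Expand √119 as a continued fraction. a₀ = ⌊√119⌋ = 10; iterate m_{k+1} = d_k·a_k − m_k, d_{k+1} = (119 − m_{k+1}²)/d_k, a_{k+1} = ⌊(a₀ + m_{k+1})/d_{k+1}⌋ (starting m₀ = 0, d₀ = 1), with convergents p_k = a_k·p_{k-1} + p_{k-2}, q_k = a_k·q_{k-1} + q_{k-2} (p₋₁ = 1, q₋₁ = 0):
  k = 0: a₀ = 10; p₀/q₀ = 10/1; p₀² − 119·q₀² = 100 − 119 = -19.
  k = 1: m = 10, d = 19, a = ⌊(10 + 10)/19⌋ = 1; p/q = (1·10 + 1)/(1·1 + 0) = 11/1; p² − 119·q² = 121 − 119 = 2.
  k = 2: m = 9, d = 2, a = ⌊(10 + 9)/2⌋ = 9; p/q = (9·11 + 10)/(9·1 + 1) = 109/10; p² − 119·q² = 11881 − 11900 = -19.
  k = 3: m = 9, d = 19, a = ⌊(10 + 9)/19⌋ = 1; p/q = (1·109 + 11)/(1·10 + 1) = 120/11; p² − 119·q² = 14400 − 14399 = 1.
  The first convergent with p² − 119·q² = 1 gives the fundamental solution (x₁, y₁) = (120, 11).
Step 2: Apply the recurrence (x_{n+1}, y_{n+1}) = (x₁x_n + 119y₁y_n, x₁y_n + y₁x_n) repeatedly.
  From (x_1, y_1) = (120, 11): x_2 = 120·120 + 119·11·11 = 28799; y_2 = 120·11 + 11·120 = 2640.
Step 3: Verify x_2² - 119·y_2² = 829382401 - 829382400 = 1 (should be 1). ✓

(x_1, y_1) = (120, 11); (x_2, y_2) = (28799, 2640).


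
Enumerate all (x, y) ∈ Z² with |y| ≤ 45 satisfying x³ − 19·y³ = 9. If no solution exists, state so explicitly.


The equation is x³ - 19y³ = 9. For fixed y, x³ = 19·y³ + 9, so a solution requires the RHS to be a perfect cube.
Strategy: iterate y from -45 to 45, compute RHS = 19·y³ + 9, and check whether it is a (positive or negative) perfect cube.
Check small values of y:
  y = 0: RHS = 9 is not a perfect cube.
  y = 1: RHS = 28 is not a perfect cube.
  y = -1: RHS = -10 is not a perfect cube.
  y = 2: RHS = 161 is not a perfect cube.
  y = -2: RHS = -143 is not a perfect cube.
  y = 3: RHS = 522 is not a perfect cube.
  y = -3: RHS = -504 is not a perfect cube.
Continuing the search up to |y| = 45 finds no solutions either.
No (x, y) in the scanned range satisfies the equation.

No integer solutions with |y| ≤ 45.


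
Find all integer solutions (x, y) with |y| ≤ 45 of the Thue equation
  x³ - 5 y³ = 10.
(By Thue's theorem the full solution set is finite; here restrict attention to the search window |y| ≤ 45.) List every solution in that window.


The equation is x³ - 5y³ = 10. For fixed y, x³ = 5·y³ + 10, so a solution requires the RHS to be a perfect cube.
Strategy: iterate y from -45 to 45, compute RHS = 5·y³ + 10, and check whether it is a (positive or negative) perfect cube.
Check small values of y:
  y = 0: RHS = 10 is not a perfect cube.
  y = 1: RHS = 15 is not a perfect cube.
  y = -1: RHS = 5 is not a perfect cube.
  y = 2: RHS = 50 is not a perfect cube.
  y = -2: RHS = -30 is not a perfect cube.
  y = 3: RHS = 145 is not a perfect cube.
  y = -3: RHS = -125 = (-5)³ ⇒ x = -5 works.
Continuing the search up to |y| = 45 finds no further solutions beyond those listed.
Collected solutions: (-5, -3).

Solutions (with |y| ≤ 45): (-5, -3).


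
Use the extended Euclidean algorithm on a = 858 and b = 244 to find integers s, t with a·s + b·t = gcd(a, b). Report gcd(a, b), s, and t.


Euclidean algorithm on (858, 244) — divide until remainder is 0:
  858 = 3 · 244 + 126
  244 = 1 · 126 + 118
  126 = 1 · 118 + 8
  118 = 14 · 8 + 6
  8 = 1 · 6 + 2
  6 = 3 · 2 + 0
gcd(858, 244) = 2.
Track Bezout coefficients alongside the remainders: start with r₀ = 858 = a·1 + b·0 (s = 1, t = 0) and r₁ = 244 = a·0 + b·1 (s = 0, t = 1); each new remainder r_{k+1} = r_{k-1} − q_k·r_k inherits s_{k+1} = s_{k-1} − q_k·s_k, t_{k+1} = t_{k-1} − q_k·t_k, so r_k = a·s_k + b·t_k at every step:
  q = 3: r = 126, s = 1 − 3·0 = 1, t = 0 − 3·1 = -3  (check: 858·1 + 244·(-3) = 126)
  q = 1: r = 118, s = 0 − 1·1 = -1, t = 1 − 1·(-3) = 4  (check: 858·(-1) + 244·4 = 118)
  q = 1: r = 8, s = 1 − 1·(-1) = 2, t = -3 − 1·4 = -7  (check: 858·2 + 244·(-7) = 8)
  q = 14: r = 6, s = -1 − 14·2 = -29, t = 4 − 14·(-7) = 102  (check: 858·(-29) + 244·102 = 6)
  q = 1: r = 2, s = 2 − 1·(-29) = 31, t = -7 − 1·102 = -109  (check: 858·31 + 244·(-109) = 2)
The row with r = 2 (the gcd) gives the Bezout coefficients s = 31, t = -109.
Result: 858 · (31) + 244 · (-109) = 2.

gcd(858, 244) = 2; s = 31, t = -109 (check: 858·31 + 244·(-109) = 2).


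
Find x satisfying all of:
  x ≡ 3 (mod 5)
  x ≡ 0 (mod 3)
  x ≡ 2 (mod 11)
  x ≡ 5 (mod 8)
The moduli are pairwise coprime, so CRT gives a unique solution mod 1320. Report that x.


Product of moduli M = 5 · 3 · 11 · 8 = 1320.
Merge one congruence at a time:
  Start: x ≡ 3 (mod 5).
  Combine with x ≡ 0 (mod 3); new modulus lcm = 15.
    Write x = 3 + 5·t and substitute into x ≡ 0 (mod 3): 5·t ≡ 0 − 3 = -3 (mod 3).
    Reduce coefficients mod 3: 2·t ≡ 0 (mod 3).
    The inverse of 2 mod 3 is 2 (since 2·2 = 4 = 1·3 + 1), so t ≡ 2·0 = 0 ≡ 0 (mod 3).
    Then x = 3 + 5·0 = 3, valid modulo lcm(5, 3) = 15: x ≡ 3 (mod 15).
  Combine with x ≡ 2 (mod 11); new modulus lcm = 165.
    Write x = 3 + 15·t and substitute into x ≡ 2 (mod 11): 15·t ≡ 2 − 3 = -1 (mod 11).
    Reduce coefficients mod 11: 4·t ≡ 10 (mod 11).
    The inverse of 4 mod 11 is 3 (since 4·3 = 12 = 1·11 + 1), so t ≡ 3·10 = 30 ≡ 8 (mod 11).
    Then x = 3 + 15·8 = 123, valid modulo lcm(15, 11) = 165: x ≡ 123 (mod 165).
  Combine with x ≡ 5 (mod 8); new modulus lcm = 1320.
    Write x = 123 + 165·t and substitute into x ≡ 5 (mod 8): 165·t ≡ 5 − 123 = -118 (mod 8).
    Reduce coefficients mod 8: 5·t ≡ 2 (mod 8).
    The inverse of 5 mod 8 is 5 (since 5·5 = 25 = 3·8 + 1), so t ≡ 5·2 = 10 ≡ 2 (mod 8).
    Then x = 123 + 165·2 = 453, valid modulo lcm(165, 8) = 1320: x ≡ 453 (mod 1320).
Verify against each original: 453 mod 5 = 3, 453 mod 3 = 0, 453 mod 11 = 2, 453 mod 8 = 5.

x ≡ 453 (mod 1320).


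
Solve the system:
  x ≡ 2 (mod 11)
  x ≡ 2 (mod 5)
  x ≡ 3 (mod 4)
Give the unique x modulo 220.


Moduli 11, 5, 4 are pairwise coprime; by CRT there is a unique solution modulo M = 11 · 5 · 4 = 220.
Solve pairwise, accumulating the modulus:
  Start with x ≡ 2 (mod 11).
  Combine with x ≡ 2 (mod 5): since gcd(11, 5) = 1, we get a unique residue mod 55.
    Write x = 2 + 11·t and substitute into x ≡ 2 (mod 5): 11·t ≡ 2 − 2 = 0 (mod 5).
    Reduce coefficients mod 5: 1·t ≡ 0 (mod 5).
    So t ≡ 0 (mod 5).
    Then x = 2 + 11·0 = 2, valid modulo lcm(11, 5) = 55: x ≡ 2 (mod 55).
  Combine with x ≡ 3 (mod 4): since gcd(55, 4) = 1, we get a unique residue mod 220.
    Write x = 2 + 55·t and substitute into x ≡ 3 (mod 4): 55·t ≡ 3 − 2 = 1 (mod 4).
    Reduce coefficients mod 4: 3·t ≡ 1 (mod 4).
    The inverse of 3 mod 4 is 3 (since 3·3 = 9 = 2·4 + 1), so t ≡ 3·1 = 3 ≡ 3 (mod 4).
    Then x = 2 + 55·3 = 167, valid modulo lcm(55, 4) = 220: x ≡ 167 (mod 220).
Verify: 167 mod 11 = 2 ✓, 167 mod 5 = 2 ✓, 167 mod 4 = 3 ✓.

x ≡ 167 (mod 220).


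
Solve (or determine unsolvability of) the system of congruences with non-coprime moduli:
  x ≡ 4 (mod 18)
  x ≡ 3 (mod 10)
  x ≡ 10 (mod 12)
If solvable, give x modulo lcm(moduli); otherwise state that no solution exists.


Moduli 18, 10, 12 are not pairwise coprime, so CRT works modulo lcm(m_i) when all pairwise compatibility conditions hold.
Pairwise compatibility: gcd(m_i, m_j) must divide a_i - a_j for every pair.
Merge one congruence at a time:
  Start: x ≡ 4 (mod 18).
  Combine with x ≡ 3 (mod 10): gcd(18, 10) = 2, and 3 - 4 = -1 is NOT divisible by 2.
    ⇒ system is inconsistent (no integer solution).

No solution (the system is inconsistent).


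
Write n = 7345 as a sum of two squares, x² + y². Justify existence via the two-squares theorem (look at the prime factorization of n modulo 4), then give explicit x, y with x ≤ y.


Step 1: Factor n = 7345 = 5 · 13 · 113.
Step 2: Check the mod-4 condition on each prime factor: 5 ≡ 1 (mod 4), exponent 1; 13 ≡ 1 (mod 4), exponent 1; 113 ≡ 1 (mod 4), exponent 1.
All primes ≡ 3 (mod 4) appear to even exponent (or don't appear), so by the two-squares theorem n IS expressible as a sum of two squares.
Step 3: Build a representation. Here n = 5 · 13 · 113 is a product of primes ≡ 1 (mod 4). Each prime p ≡ 1 (mod 4) is itself a sum of two squares; find a² by testing p − a² for a perfect square:
  5: 5 − 1² = 4 = 2² ⇒ 5 = 1² + 2².
  13: 13 − 1² = 12, 13 − 2² = 9 = 3² ⇒ 13 = 2² + 3².
  113: 113 − 1² = 112, 113 − 2² = 109, 113 − 3² = 104, 113 − 4² = 97, 113 − 5² = 88, 113 − 6² = 77, 113 − 7² = 64 = 8² ⇒ 113 = 7² + 8².
  Combine using the Brahmagupta–Fibonacci identity (a² + b²)(c² + d²) = (ac − bd)² + (ad + bc)² = (ac + bd)² + (ad − bc)²:
  5 · 13 = 65: from (1² + 2²)(2² + 3²), take (1·2 − 2·3, 1·3 + 2·2) = (2 − 6, 3 + 4) = (-4, 7); dropping signs (only squares matter) gives (4, 7); check 4² + 7² = 16 + 49 = 65 ✓.
  65 · 113 = 7345: from (4² + 7²)(7² + 8²), take (4·7 − 7·8, 4·8 + 7·7) = (28 − 56, 32 + 49) = (-28, 81); dropping signs (only squares matter) gives (28, 81); check 28² + 81² = 784 + 6561 = 7345 ✓.
Step 4: Order so x ≤ y and verify: 28² + 81² = 784 + 6561 = 7345 = n. ✓

n = 7345 = 28² + 81² (one valid representation with x ≤ y).


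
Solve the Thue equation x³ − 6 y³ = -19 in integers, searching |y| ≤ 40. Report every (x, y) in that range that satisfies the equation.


The equation is x³ - 6y³ = -19. For fixed y, x³ = 6·y³ − 19, so a solution requires the RHS to be a perfect cube.
Strategy: iterate y from -40 to 40, compute RHS = 6·y³ − 19, and check whether it is a (positive or negative) perfect cube.
Check small values of y:
  y = 0: RHS = -19 is not a perfect cube.
  y = 1: RHS = -13 is not a perfect cube.
  y = -1: RHS = -25 is not a perfect cube.
  y = 2: RHS = 29 is not a perfect cube.
  y = -2: RHS = -67 is not a perfect cube.
  y = 3: RHS = 143 is not a perfect cube.
  y = -3: RHS = -181 is not a perfect cube.
Continuing the search up to |y| = 40 finds no solutions either.
No (x, y) in the scanned range satisfies the equation.

No integer solutions with |y| ≤ 40.


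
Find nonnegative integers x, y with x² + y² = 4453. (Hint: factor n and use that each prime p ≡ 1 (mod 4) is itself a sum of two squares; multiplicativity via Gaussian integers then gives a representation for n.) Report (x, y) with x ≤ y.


Step 1: Factor n = 4453 = 61 · 73.
Step 2: Check the mod-4 condition on each prime factor: 61 ≡ 1 (mod 4), exponent 1; 73 ≡ 1 (mod 4), exponent 1.
All primes ≡ 3 (mod 4) appear to even exponent (or don't appear), so by the two-squares theorem n IS expressible as a sum of two squares.
Step 3: Build a representation. Here n = 61 · 73 is a product of primes ≡ 1 (mod 4). Each prime p ≡ 1 (mod 4) is itself a sum of two squares; find a² by testing p − a² for a perfect square:
  61: 61 − 1² = 60, 61 − 2² = 57, 61 − 3² = 52, 61 − 4² = 45, 61 − 5² = 36 = 6² ⇒ 61 = 5² + 6².
  73: 73 − 1² = 72, 73 − 2² = 69, 73 − 3² = 64 = 8² ⇒ 73 = 3² + 8².
  Combine using the Brahmagupta–Fibonacci identity (a² + b²)(c² + d²) = (ac − bd)² + (ad + bc)² = (ac + bd)² + (ad − bc)²:
  61 · 73 = 4453: from (5² + 6²)(3² + 8²), take (5·3 − 6·8, 5·8 + 6·3) = (15 − 48, 40 + 18) = (-33, 58); dropping signs (only squares matter) gives (33, 58); check 33² + 58² = 1089 + 3364 = 4453 ✓.
Step 4: Order so x ≤ y and verify: 33² + 58² = 1089 + 3364 = 4453 = n. ✓

n = 4453 = 33² + 58² (one valid representation with x ≤ y).


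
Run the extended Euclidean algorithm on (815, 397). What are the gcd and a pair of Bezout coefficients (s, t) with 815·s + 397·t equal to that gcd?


Euclidean algorithm on (815, 397) — divide until remainder is 0:
  815 = 2 · 397 + 21
  397 = 18 · 21 + 19
  21 = 1 · 19 + 2
  19 = 9 · 2 + 1
  2 = 2 · 1 + 0
gcd(815, 397) = 1.
Track Bezout coefficients alongside the remainders: start with r₀ = 815 = a·1 + b·0 (s = 1, t = 0) and r₁ = 397 = a·0 + b·1 (s = 0, t = 1); each new remainder r_{k+1} = r_{k-1} − q_k·r_k inherits s_{k+1} = s_{k-1} − q_k·s_k, t_{k+1} = t_{k-1} − q_k·t_k, so r_k = a·s_k + b·t_k at every step:
  q = 2: r = 21, s = 1 − 2·0 = 1, t = 0 − 2·1 = -2  (check: 815·1 + 397·(-2) = 21)
  q = 18: r = 19, s = 0 − 18·1 = -18, t = 1 − 18·(-2) = 37  (check: 815·(-18) + 397·37 = 19)
  q = 1: r = 2, s = 1 − 1·(-18) = 19, t = -2 − 1·37 = -39  (check: 815·19 + 397·(-39) = 2)
  q = 9: r = 1, s = -18 − 9·19 = -189, t = 37 − 9·(-39) = 388  (check: 815·(-189) + 397·388 = 1)
The row with r = 1 (the gcd) gives the Bezout coefficients s = -189, t = 388.
Result: 815 · (-189) + 397 · (388) = 1.

gcd(815, 397) = 1; s = -189, t = 388 (check: 815·(-189) + 397·388 = 1).


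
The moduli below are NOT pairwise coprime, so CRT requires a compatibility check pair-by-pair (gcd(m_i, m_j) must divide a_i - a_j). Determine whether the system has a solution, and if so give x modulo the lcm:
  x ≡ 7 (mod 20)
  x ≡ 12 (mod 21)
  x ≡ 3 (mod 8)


Moduli 20, 21, 8 are not pairwise coprime, so CRT works modulo lcm(m_i) when all pairwise compatibility conditions hold.
Pairwise compatibility: gcd(m_i, m_j) must divide a_i - a_j for every pair.
Merge one congruence at a time:
  Start: x ≡ 7 (mod 20).
  Combine with x ≡ 12 (mod 21): gcd(20, 21) = 1; 12 - 7 = 5, which IS divisible by 1, so compatible.
    Write x = 7 + 20·t and substitute into x ≡ 12 (mod 21): 20·t ≡ 12 − 7 = 5 (mod 21).
    The inverse of 20 mod 21 is 20 (since 20·20 = 400 = 19·21 + 1), so t ≡ 20·5 = 100 ≡ 16 (mod 21).
    Then x = 7 + 20·16 = 327, valid modulo lcm(20, 21) = 420: x ≡ 327 (mod 420).
  Combine with x ≡ 3 (mod 8): gcd(420, 8) = 4; 3 - 327 = -324, which IS divisible by 4, so compatible.
    Write x = 327 + 420·t and substitute into x ≡ 3 (mod 8): 420·t ≡ 3 − 327 = -324 (mod 8).
    Divide the congruence (and modulus) by g = 4: 105·t ≡ -81 (mod 2).
    Reduce coefficients mod 2: 1·t ≡ 1 (mod 2).
    So t ≡ 1 (mod 2).
    Then x = 327 + 420·1 = 747, valid modulo lcm(420, 8) = 840: x ≡ 747 (mod 840).
Verify: 747 mod 20 = 7, 747 mod 21 = 12, 747 mod 8 = 3.

x ≡ 747 (mod 840).


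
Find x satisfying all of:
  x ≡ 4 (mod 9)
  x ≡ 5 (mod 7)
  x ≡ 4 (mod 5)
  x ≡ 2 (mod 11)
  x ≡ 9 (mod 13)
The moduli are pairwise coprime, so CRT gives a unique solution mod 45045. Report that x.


Product of moduli M = 9 · 7 · 5 · 11 · 13 = 45045.
Merge one congruence at a time:
  Start: x ≡ 4 (mod 9).
  Combine with x ≡ 5 (mod 7); new modulus lcm = 63.
    Write x = 4 + 9·t and substitute into x ≡ 5 (mod 7): 9·t ≡ 5 − 4 = 1 (mod 7).
    Reduce coefficients mod 7: 2·t ≡ 1 (mod 7).
    The inverse of 2 mod 7 is 4 (since 2·4 = 8 = 1·7 + 1), so t ≡ 4·1 = 4 ≡ 4 (mod 7).
    Then x = 4 + 9·4 = 40, valid modulo lcm(9, 7) = 63: x ≡ 40 (mod 63).
  Combine with x ≡ 4 (mod 5); new modulus lcm = 315.
    Write x = 40 + 63·t and substitute into x ≡ 4 (mod 5): 63·t ≡ 4 − 40 = -36 (mod 5).
    Reduce coefficients mod 5: 3·t ≡ 4 (mod 5).
    The inverse of 3 mod 5 is 2 (since 3·2 = 6 = 1·5 + 1), so t ≡ 2·4 = 8 ≡ 3 (mod 5).
    Then x = 40 + 63·3 = 229, valid modulo lcm(63, 5) = 315: x ≡ 229 (mod 315).
  Combine with x ≡ 2 (mod 11); new modulus lcm = 3465.
    Write x = 229 + 315·t and substitute into x ≡ 2 (mod 11): 315·t ≡ 2 − 229 = -227 (mod 11).
    Reduce coefficients mod 11: 7·t ≡ 4 (mod 11).
    The inverse of 7 mod 11 is 8 (since 7·8 = 56 = 5·11 + 1), so t ≡ 8·4 = 32 ≡ 10 (mod 11).
    Then x = 229 + 315·10 = 3379, valid modulo lcm(315, 11) = 3465: x ≡ 3379 (mod 3465).
  Combine with x ≡ 9 (mod 13); new modulus lcm = 45045.
    Write x = 3379 + 3465·t and substitute into x ≡ 9 (mod 13): 3465·t ≡ 9 − 3379 = -3370 (mod 13).
    Reduce coefficients mod 13: 7·t ≡ 10 (mod 13).
    The inverse of 7 mod 13 is 2 (since 7·2 = 14 = 1·13 + 1), so t ≡ 2·10 = 20 ≡ 7 (mod 13).
    Then x = 3379 + 3465·7 = 27634, valid modulo lcm(3465, 13) = 45045: x ≡ 27634 (mod 45045).
Verify against each original: 27634 mod 9 = 4, 27634 mod 7 = 5, 27634 mod 5 = 4, 27634 mod 11 = 2, 27634 mod 13 = 9.

x ≡ 27634 (mod 45045).


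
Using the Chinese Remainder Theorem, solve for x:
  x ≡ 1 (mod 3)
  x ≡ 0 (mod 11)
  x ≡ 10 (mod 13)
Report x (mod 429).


Moduli 3, 11, 13 are pairwise coprime; by CRT there is a unique solution modulo M = 3 · 11 · 13 = 429.
Solve pairwise, accumulating the modulus:
  Start with x ≡ 1 (mod 3).
  Combine with x ≡ 0 (mod 11): since gcd(3, 11) = 1, we get a unique residue mod 33.
    Write x = 1 + 3·t and substitute into x ≡ 0 (mod 11): 3·t ≡ 0 − 1 = -1 (mod 11).
    Reduce coefficients mod 11: 3·t ≡ 10 (mod 11).
    The inverse of 3 mod 11 is 4 (since 3·4 = 12 = 1·11 + 1), so t ≡ 4·10 = 40 ≡ 7 (mod 11).
    Then x = 1 + 3·7 = 22, valid modulo lcm(3, 11) = 33: x ≡ 22 (mod 33).
  Combine with x ≡ 10 (mod 13): since gcd(33, 13) = 1, we get a unique residue mod 429.
    Write x = 22 + 33·t and substitute into x ≡ 10 (mod 13): 33·t ≡ 10 − 22 = -12 (mod 13).
    Reduce coefficients mod 13: 7·t ≡ 1 (mod 13).
    The inverse of 7 mod 13 is 2 (since 7·2 = 14 = 1·13 + 1), so t ≡ 2·1 = 2 ≡ 2 (mod 13).
    Then x = 22 + 33·2 = 88, valid modulo lcm(33, 13) = 429: x ≡ 88 (mod 429).
Verify: 88 mod 3 = 1 ✓, 88 mod 11 = 0 ✓, 88 mod 13 = 10 ✓.

x ≡ 88 (mod 429).
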